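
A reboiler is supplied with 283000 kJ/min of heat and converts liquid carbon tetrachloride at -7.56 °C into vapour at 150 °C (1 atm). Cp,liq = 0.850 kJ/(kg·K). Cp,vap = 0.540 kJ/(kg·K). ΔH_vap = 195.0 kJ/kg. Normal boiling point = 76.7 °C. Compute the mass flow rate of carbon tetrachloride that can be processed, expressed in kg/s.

Δh = 0.850×(76.7−-7.56) + 195.0 + 0.540×(150−76.7) = 306.2 kJ/kg
Q = 283000 kJ/min = 4716.7 kJ/s = 4716.7 kJ/s
ṁ = Q/Δh = 4716.7 / 306.2 = 15.404 kg/s

ṁ = 15.4 kg/s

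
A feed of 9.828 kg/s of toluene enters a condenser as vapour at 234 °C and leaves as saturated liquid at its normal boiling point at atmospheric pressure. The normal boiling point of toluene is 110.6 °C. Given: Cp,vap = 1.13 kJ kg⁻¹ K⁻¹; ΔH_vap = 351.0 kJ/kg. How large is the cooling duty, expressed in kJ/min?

vapour 234→110.6 °C: -139.44 kJ/kg
condensation at 110.6 °C: -351 kJ/kg
Δh = -139.44 + -351 = -490.44 kJ/kg
Q = ṁ·Δh = 9.828 kg/s × -490.44 kJ/kg = -4820.1 kJ/s
|Q| = 4820.1 kW = 289200 kJ/min

Q_c = 289000 kJ/min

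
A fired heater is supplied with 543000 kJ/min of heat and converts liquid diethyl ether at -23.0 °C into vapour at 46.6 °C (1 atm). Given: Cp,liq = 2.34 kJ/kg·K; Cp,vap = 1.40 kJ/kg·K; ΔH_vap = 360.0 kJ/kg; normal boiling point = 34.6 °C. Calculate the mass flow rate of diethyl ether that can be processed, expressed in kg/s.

Δh = 2.34×(34.6−-23.0) + 360.0 + 1.40×(46.6−34.6) = 511.58 kJ/kg
Q = 543000 kJ/min = 9050 kJ/s = 9050 kJ/s
ṁ = Q/Δh = 9050 / 511.58 = 17.69 kg/s

ṁ = 17.7 kg/s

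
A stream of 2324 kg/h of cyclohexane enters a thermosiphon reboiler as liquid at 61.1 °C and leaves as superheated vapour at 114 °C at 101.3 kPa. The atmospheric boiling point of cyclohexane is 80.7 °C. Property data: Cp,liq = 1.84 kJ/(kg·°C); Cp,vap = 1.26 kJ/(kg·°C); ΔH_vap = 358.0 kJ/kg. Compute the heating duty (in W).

Q = 281000 W

liquid 61.1→80.7 °C: 36.064 kJ/kg
vaporisation at 80.7 °C: 358 kJ/kg
vapour 80.7→114 °C: 41.958 kJ/kg
Δh = 36.064 + 358 + 41.958 = 436.02 kJ/kg
Q = ṁ·Δh = 2324 kg/h × 436.02 kJ/kg = 1.0133e+06 kJ/h
|Q| = 281.48 kW = 281480 W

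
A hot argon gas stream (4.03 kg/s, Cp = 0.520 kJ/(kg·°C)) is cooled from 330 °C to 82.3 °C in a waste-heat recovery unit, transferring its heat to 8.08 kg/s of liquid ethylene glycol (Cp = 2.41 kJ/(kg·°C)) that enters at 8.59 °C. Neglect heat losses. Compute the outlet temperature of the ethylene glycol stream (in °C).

T_c,out = 35.2 °C

Heat released by hot stream: Q = 4.03 × 0.520 × (330 − 82.3) = 519.08 kJ/s
Energy balance on cold side (adiabatic exchanger): Q = ṁ_c·Cp_c·(T_c,out − T_c,in)
T_c,out = 8.59 + 519.08/(8.08 × 2.41) = 35.247 °C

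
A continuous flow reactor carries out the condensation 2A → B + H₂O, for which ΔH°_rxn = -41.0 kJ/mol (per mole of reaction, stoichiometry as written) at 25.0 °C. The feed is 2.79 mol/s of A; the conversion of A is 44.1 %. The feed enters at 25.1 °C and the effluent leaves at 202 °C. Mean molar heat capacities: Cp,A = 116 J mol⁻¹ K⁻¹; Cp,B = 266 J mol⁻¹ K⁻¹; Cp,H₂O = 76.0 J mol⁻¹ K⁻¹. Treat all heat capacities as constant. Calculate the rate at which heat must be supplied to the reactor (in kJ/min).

Extent of reaction ξ = 0.441 × 2.79 / 2 = 0.6152 mol/s
Reaction term: ξ·ΔH°_rxn = 0.6152 × -41.0 = -25.223 kJ/s
Sensible, feed 25.1→25 °C: -0.032364 kJ/s
Outlet flows (mol/s): A 1.5596, B 0.6152, H₂O 0.6152
Sensible, products 25→202 °C: 69.262 kJ/s
Q = ΔH = 44.007 kJ/s = 44.007 kW
Heat supplied = 2640.4 kJ/min

Q_in = 2640 kJ/min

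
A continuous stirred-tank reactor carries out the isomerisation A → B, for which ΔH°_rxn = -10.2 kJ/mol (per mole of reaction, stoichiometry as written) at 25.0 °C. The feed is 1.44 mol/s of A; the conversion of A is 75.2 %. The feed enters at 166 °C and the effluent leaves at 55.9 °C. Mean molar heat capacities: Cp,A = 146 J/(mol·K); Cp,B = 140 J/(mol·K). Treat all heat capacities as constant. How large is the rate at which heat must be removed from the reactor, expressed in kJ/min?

Q_out = 2060 kJ/min

Extent of reaction ξ = 0.752 × 1.44 = 1.0829 mol/s
Reaction term: ξ·ΔH°_rxn = 1.0829 × -10.2 = -11.045 kJ/s
Sensible, feed 166→25 °C: -29.644 kJ/s
Outlet flows (mol/s): A 0.35712, B 1.0829
Sensible, products 25→55.9 °C: 6.2957 kJ/s
Q = ΔH = -34.394 kJ/s = -34.394 kW
Heat removed = 2063.6 kJ/min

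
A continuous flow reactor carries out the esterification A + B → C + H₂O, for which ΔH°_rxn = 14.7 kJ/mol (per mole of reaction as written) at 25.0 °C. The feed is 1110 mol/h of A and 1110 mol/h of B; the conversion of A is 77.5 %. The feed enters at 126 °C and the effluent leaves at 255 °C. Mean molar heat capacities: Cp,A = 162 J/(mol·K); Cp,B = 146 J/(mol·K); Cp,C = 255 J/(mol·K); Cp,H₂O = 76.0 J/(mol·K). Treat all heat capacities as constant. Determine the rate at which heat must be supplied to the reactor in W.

Q_in = 17000 W

Extent of reaction ξ = 0.775 × 1110 = 860.25 mol/h
Reaction term: ξ·ΔH°_rxn = 860.25 × 14.7 = 12646 kJ/h
Sensible, feed 126→25 °C: -34530 kJ/h
Outlet flows (mol/h): A 249.75, B 249.75, C 860.25, H₂O 860.25
Sensible, products 25→255 °C: 83183 kJ/h
Q = ΔH = 61299 kJ/h = 17.027 kW
Heat supplied = 17027 W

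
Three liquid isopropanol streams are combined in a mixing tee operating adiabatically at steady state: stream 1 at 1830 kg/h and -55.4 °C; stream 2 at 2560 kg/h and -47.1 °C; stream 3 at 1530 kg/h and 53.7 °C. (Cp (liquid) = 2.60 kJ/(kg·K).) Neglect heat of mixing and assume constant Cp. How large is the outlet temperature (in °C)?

Adiabatic, steady state ⇒ Σ ṁᵢCp,ᵢ(T_out − Tᵢ) = 0
Σ ṁᵢCp,ᵢTᵢ = 1830×2.60×-55.4 + 2560×2.60×-47.1 + 1530×2.60×53.7 = -363470
Σ ṁᵢCp,ᵢ = 1830×2.60 + 2560×2.60 + 1530×2.60 = 15392
T_out = -363470 / 15392 = -23.614 °C

T_out = -23.6 °C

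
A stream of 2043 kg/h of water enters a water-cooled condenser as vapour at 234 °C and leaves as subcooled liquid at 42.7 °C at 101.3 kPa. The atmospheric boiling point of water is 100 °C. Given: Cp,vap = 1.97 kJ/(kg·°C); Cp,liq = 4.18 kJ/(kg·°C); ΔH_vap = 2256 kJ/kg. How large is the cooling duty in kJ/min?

Q_c = 94000 kJ/min

vapour 234→100 °C: -263.98 kJ/kg
condensation at 100 °C: -2256 kJ/kg
liquid 100→42.7 °C: -239.51 kJ/kg
Δh = -263.98 + -2256 + -239.51 = -2759.5 kJ/kg
Q = ṁ·Δh = 2043 kg/h × -2759.5 kJ/kg = -5.6376e+06 kJ/h
|Q| = 1566 kW = 93961 kJ/min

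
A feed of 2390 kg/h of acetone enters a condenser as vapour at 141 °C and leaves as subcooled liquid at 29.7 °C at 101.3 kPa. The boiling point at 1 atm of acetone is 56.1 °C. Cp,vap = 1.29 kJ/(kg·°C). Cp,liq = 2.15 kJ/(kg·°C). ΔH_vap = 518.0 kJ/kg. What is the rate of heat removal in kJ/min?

Q_c = 27300 kJ/min

vapour 141→56.1 °C: -109.52 kJ/kg
condensation at 56.1 °C: -518 kJ/kg
liquid 56.1→29.7 °C: -56.76 kJ/kg
Δh = -109.52 + -518 + -56.76 = -684.28 kJ/kg
Q = ṁ·Δh = 2390 kg/h × -684.28 kJ/kg = -1.6354e+06 kJ/h
|Q| = 454.29 kW = 27257 kJ/min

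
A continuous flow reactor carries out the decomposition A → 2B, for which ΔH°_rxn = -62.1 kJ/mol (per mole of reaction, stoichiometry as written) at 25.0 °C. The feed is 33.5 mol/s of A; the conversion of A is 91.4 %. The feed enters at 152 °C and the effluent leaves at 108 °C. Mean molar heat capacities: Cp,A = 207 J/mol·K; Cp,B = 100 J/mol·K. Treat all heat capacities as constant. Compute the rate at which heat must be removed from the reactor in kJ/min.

Extent of reaction ξ = 0.914 × 33.5 = 30.619 mol/s
Reaction term: ξ·ΔH°_rxn = 30.619 × -62.1 = -1901.4 kJ/s
Sensible, feed 152→25 °C: -880.68 kJ/s
Outlet flows (mol/s): A 2.881, B 61.238
Sensible, products 25→108 °C: 557.77 kJ/s
Q = ΔH = -2224.3 kJ/s = -2224.3 kW
Heat removed = 133460 kJ/min

Q_out = 133000 kJ/min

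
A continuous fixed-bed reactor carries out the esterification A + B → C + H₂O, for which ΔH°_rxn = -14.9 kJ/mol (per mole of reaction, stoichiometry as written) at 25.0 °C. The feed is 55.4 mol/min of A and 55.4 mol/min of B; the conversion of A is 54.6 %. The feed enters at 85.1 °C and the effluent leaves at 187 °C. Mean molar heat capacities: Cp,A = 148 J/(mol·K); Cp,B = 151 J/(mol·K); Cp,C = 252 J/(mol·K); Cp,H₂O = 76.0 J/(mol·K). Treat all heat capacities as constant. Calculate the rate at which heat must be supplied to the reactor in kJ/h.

Q_in = 82800 kJ/h

Extent of reaction ξ = 0.546 × 55.4 = 30.248 mol/min
Reaction term: ξ·ΔH°_rxn = 30.248 × -14.9 = -450.7 kJ/min
Sensible, feed 85.1→25 °C: -995.53 kJ/min
Outlet flows (mol/min): A 25.152, B 25.152, C 30.248, H₂O 30.248
Sensible, products 25→187 °C: 2825.6 kJ/min
Q = ΔH = 1379.3 kJ/min = 22.989 kW
Heat supplied = 82760 kJ/h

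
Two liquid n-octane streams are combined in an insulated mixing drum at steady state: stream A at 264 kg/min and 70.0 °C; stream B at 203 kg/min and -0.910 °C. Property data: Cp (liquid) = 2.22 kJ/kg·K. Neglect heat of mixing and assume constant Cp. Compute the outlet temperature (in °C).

No heat crosses the boundary, so H_out = H_in.
Σ ṁᵢCp,ᵢTᵢ = 264×2.22×70.0 + 203×2.22×-0.910 = 40615
Σ ṁᵢCp,ᵢ = 264×2.22 + 203×2.22 = 1036.7
T_out = 40615 / 1036.7 = 39.176 °C

T_out = 39.2 °C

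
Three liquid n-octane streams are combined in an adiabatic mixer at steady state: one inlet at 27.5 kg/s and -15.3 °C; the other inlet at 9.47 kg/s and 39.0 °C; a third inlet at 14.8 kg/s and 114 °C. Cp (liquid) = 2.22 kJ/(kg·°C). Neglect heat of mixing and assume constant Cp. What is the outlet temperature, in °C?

T_out = 31.6 °C

Energy balance with Q = 0: Σ ṁᵢCp,ᵢ(T_out − Tᵢ) = 0
T_out = Σ ṁᵢCp,ᵢTᵢ / Σ ṁᵢCp,ᵢ
      = 3631.4 / 114.93 = 31.597 °C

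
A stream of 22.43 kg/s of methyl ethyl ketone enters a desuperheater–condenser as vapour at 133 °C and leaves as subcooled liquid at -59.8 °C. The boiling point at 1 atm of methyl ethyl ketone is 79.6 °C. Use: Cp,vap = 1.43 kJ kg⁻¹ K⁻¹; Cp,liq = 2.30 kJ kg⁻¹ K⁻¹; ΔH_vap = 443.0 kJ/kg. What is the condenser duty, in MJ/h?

Q_c = 67800 MJ/h

vapour 133→79.6 °C: -76.362 kJ/kg
condensation at 79.6 °C: -443 kJ/kg
liquid 79.6→-59.8 °C: -320.62 kJ/kg
Δh = -76.362 + -443 + -320.62 = -839.98 kJ/kg
Q = ṁ·Δh = 22.43 kg/s × -839.98 kJ/kg = -18841 kJ/s
|Q| = 18841 kW = 67827 MJ/h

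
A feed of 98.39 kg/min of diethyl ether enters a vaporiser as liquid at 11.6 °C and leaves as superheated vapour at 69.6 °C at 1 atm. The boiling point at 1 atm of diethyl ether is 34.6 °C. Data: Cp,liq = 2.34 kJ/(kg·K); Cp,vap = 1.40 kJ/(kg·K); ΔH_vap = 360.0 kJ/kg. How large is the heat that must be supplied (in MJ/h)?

Q = 2730 MJ/h

liquid 11.6→34.6 °C: 53.82 kJ/kg
vaporisation at 34.6 °C: 360 kJ/kg
vapour 34.6→69.6 °C: 49 kJ/kg
Δh = 53.82 + 360 + 49 = 462.82 kJ/kg
Q = ṁ·Δh = 98.39 kg/min × 462.82 kJ/kg = 45537 kJ/min
|Q| = 758.95 kW = 2732.2 MJ/h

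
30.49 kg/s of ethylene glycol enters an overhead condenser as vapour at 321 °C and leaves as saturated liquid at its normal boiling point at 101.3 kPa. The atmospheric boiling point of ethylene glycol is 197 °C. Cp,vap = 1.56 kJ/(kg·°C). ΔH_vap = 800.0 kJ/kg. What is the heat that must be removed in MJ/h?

Q_c = 109000 MJ/h

vapour 321→197 °C: -193.44 kJ/kg
condensation at 197 °C: -800 kJ/kg
Δh = -193.44 + -800 = -993.44 kJ/kg
Q = ṁ·Δh = 30.49 kg/s × -993.44 kJ/kg = -30290 kJ/s
|Q| = 30290 kW = 109040 MJ/h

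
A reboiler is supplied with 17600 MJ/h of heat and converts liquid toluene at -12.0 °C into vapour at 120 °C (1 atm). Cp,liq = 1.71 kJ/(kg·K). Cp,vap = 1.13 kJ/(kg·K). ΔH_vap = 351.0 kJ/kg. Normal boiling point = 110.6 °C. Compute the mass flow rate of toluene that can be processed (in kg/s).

ṁ = 8.56 kg/s

Δh = 1.71×(110.6−-12.0) + 351.0 + 1.13×(120−110.6) = 571.27 kJ/kg
Q = 17600 MJ/h = 4888.9 kJ/s = 4888.9 kJ/s
ṁ = Q/Δh = 4888.9 / 571.27 = 8.558 kg/s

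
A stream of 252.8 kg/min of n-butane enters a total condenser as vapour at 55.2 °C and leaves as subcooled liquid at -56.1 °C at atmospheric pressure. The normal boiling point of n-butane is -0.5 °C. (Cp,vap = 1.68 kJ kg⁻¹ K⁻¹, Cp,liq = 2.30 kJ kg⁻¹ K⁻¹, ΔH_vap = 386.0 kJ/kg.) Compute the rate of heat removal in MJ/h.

vapour 55.2→-0.5 °C: -93.576 kJ/kg
condensation at -0.5 °C: -386 kJ/kg
liquid -0.5→-56.1 °C: -127.88 kJ/kg
Δh = -93.576 + -386 + -127.88 = -607.46 kJ/kg
Q = ṁ·Δh = 252.8 kg/min × -607.46 kJ/kg = -153560 kJ/min
|Q| = 2559.4 kW = 9213.9 MJ/h

Q_c = 9210 MJ/h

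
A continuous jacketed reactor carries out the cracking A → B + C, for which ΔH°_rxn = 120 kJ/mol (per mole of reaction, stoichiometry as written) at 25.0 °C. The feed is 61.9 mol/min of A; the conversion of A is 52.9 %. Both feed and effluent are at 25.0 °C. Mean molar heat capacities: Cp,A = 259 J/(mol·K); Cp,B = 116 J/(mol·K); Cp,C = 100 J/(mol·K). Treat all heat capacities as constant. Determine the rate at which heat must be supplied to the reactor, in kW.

Extent of reaction ξ = 0.529 × 61.9 = 32.745 mol/min
Reaction term: ξ·ΔH°_rxn = 32.745 × 120 = 3929.4 kJ/min
Q = ΔH = 3929.4 kJ/min = 65.49 kW
Heat supplied = 65.49 kW

Q_in = 65.5 kW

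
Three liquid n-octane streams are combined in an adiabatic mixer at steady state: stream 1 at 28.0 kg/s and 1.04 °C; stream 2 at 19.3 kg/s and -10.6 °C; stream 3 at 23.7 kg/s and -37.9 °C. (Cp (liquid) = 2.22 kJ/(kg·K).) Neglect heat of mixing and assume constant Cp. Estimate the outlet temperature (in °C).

T_out = -15.1 °C

Energy balance with Q = 0: Σ ṁᵢCp,ᵢ(T_out − Tᵢ) = 0
T_out = Σ ṁᵢCp,ᵢTᵢ / Σ ṁᵢCp,ᵢ
      = -2383.6 / 157.62 = -15.122 °C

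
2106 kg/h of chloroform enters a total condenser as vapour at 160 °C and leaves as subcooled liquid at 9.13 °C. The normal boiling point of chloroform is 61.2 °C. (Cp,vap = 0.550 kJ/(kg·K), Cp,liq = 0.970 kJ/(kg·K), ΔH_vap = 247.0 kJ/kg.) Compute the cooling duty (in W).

vapour 160→61.2 °C: -54.34 kJ/kg
condensation at 61.2 °C: -247 kJ/kg
liquid 61.2→9.13 °C: -50.508 kJ/kg
Δh = -54.34 + -247 + -50.508 = -351.85 kJ/kg
Q = ṁ·Δh = 2106 kg/h × -351.85 kJ/kg = -740990 kJ/h
|Q| = 205.83 kW = 205830 W

Q_c = 206000 W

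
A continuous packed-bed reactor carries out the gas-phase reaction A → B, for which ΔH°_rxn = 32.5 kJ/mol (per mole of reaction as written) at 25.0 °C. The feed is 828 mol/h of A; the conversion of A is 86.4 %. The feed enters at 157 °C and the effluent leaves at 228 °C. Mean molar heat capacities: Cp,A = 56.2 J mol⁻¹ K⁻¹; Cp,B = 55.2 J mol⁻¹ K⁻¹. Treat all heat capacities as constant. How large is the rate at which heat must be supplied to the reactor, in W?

Q_in = 7340 W

Extent of reaction ξ = 0.864 × 828 = 715.39 mol/h
Reaction term: ξ·ΔH°_rxn = 715.39 × 32.5 = 23250 kJ/h
Sensible, feed 157→25 °C: -6142.4 kJ/h
Outlet flows (mol/h): A 112.61, B 715.39
Sensible, products 25→228 °C: 9301.1 kJ/h
Q = ΔH = 26409 kJ/h = 7.3358 kW
Heat supplied = 7335.8 W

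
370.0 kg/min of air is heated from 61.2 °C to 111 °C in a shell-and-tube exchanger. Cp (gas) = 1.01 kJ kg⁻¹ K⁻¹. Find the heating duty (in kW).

Q = ṁ·Cp·ΔT = 370.0 × 1.01 × (111 − 61.2) = 18610 kJ/min
Converting: 18610 / 60 s = 310.17 kW

Q = 310 kW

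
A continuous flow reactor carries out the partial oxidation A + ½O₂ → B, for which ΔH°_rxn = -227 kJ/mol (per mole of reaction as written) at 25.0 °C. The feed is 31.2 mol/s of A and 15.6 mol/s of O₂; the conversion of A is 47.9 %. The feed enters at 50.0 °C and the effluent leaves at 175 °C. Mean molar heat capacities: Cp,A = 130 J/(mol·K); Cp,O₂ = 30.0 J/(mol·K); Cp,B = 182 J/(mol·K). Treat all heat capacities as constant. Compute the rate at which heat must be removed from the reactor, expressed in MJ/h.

Extent of reaction ξ = 0.479 × 31.2 = 14.945 mol/s
Reaction term: ξ·ΔH°_rxn = 14.945 × -227 = -3392.5 kJ/s
Sensible, feed 50.0→25 °C: -113.1 kJ/s
Outlet flows (mol/s): A 16.255, O₂ 8.1276, B 14.945
Sensible, products 25→175 °C: 761.54 kJ/s
Q = ΔH = -2744 kJ/s = -2744 kW
Heat removed = 9878.5 MJ/h

Q_out = 9880 MJ/h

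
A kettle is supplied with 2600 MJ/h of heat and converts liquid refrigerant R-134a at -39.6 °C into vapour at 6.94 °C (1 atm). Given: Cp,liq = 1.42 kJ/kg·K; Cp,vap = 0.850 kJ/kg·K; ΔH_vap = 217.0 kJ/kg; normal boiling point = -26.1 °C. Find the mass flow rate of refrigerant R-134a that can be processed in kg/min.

ṁ = 164 kg/min

Δh = 1.42×(-26.1−-39.6) + 217.0 + 0.850×(6.94−-26.1) = 264.25 kJ/kg
Q = 2600 MJ/h = 722.22 kJ/s = 43333 kJ/min
ṁ = Q/Δh = 43333 / 264.25 = 163.98 kg/min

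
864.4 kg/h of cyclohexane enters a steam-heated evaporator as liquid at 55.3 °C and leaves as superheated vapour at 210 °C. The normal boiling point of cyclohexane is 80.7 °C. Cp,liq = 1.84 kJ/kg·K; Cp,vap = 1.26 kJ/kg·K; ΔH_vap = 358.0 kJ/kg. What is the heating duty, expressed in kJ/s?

Q = 136 kJ/s

liquid 55.3→80.7 °C: 46.736 kJ/kg
vaporisation at 80.7 °C: 358 kJ/kg
vapour 80.7→210 °C: 162.92 kJ/kg
Δh = 46.736 + 358 + 162.92 = 567.65 kJ/kg
Q = ṁ·Δh = 864.4 kg/h × 567.65 kJ/kg = 490680 kJ/h
|Q| = 136.3 kW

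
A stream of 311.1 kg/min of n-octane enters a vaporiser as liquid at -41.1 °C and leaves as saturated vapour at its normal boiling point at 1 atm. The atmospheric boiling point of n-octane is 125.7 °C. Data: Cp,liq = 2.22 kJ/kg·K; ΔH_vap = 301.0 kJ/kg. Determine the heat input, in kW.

liquid -41.1→125.7 °C: 370.3 kJ/kg
vaporisation at 125.7 °C: 301 kJ/kg
Δh = 370.3 + 301 = 671.3 kJ/kg
Q = ṁ·Δh = 311.1 kg/min × 671.3 kJ/kg = 208840 kJ/min
|Q| = 3480.7 kW

Q = 3480 kW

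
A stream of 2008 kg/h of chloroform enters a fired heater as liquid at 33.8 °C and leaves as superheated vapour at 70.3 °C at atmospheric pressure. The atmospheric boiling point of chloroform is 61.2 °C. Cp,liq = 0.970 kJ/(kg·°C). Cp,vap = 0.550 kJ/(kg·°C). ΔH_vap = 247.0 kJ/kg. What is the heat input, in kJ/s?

Q = 155 kJ/s

liquid 33.8→61.2 °C: 26.578 kJ/kg
vaporisation at 61.2 °C: 247 kJ/kg
vapour 61.2→70.3 °C: 5.005 kJ/kg
Δh = 26.578 + 247 + 5.005 = 278.58 kJ/kg
Q = ṁ·Δh = 2008 kg/h × 278.58 kJ/kg = 559390 kJ/h
|Q| = 155.39 kW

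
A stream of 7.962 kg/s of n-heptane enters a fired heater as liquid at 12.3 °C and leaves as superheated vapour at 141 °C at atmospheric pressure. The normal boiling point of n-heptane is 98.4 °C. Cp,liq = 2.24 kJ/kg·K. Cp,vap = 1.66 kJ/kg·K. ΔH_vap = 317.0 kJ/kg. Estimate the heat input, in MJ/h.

liquid 12.3→98.4 °C: 192.86 kJ/kg
vaporisation at 98.4 °C: 317 kJ/kg
vapour 98.4→141 °C: 70.716 kJ/kg
Δh = 192.86 + 317 + 70.716 = 580.58 kJ/kg
Q = ṁ·Δh = 7.962 kg/s × 580.58 kJ/kg = 4622.6 kJ/s
|Q| = 4622.6 kW = 16641 MJ/h

Q = 16600 MJ/h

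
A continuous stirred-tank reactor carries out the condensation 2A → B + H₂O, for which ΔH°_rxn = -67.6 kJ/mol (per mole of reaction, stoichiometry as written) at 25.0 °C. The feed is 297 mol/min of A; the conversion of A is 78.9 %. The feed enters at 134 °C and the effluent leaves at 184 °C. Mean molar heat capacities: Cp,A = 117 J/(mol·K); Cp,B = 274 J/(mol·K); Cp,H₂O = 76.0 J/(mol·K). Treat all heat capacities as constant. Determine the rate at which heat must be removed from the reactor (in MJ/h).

Q_out = 241 MJ/h

Extent of reaction ξ = 0.789 × 297 / 2 = 117.17 mol/min
Reaction term: ξ·ΔH°_rxn = 117.17 × -67.6 = -7920.5 kJ/min
Sensible, feed 134→25 °C: -3787.6 kJ/min
Outlet flows (mol/min): A 62.667, B 117.17, H₂O 117.17
Sensible, products 25→184 °C: 7686.1 kJ/min
Q = ΔH = -4022 kJ/min = -67.033 kW
Heat removed = 241.32 MJ/h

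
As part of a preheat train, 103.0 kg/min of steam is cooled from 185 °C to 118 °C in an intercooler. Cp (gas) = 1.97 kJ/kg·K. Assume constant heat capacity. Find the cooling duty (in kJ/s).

Q_c = 227 kJ/s

Q = ṁ·Cp·ΔT = 103.0 × 1.97 × (118 − 185) = -13595 kJ/min
Converting: 13595 / 60 s = 226.58 kW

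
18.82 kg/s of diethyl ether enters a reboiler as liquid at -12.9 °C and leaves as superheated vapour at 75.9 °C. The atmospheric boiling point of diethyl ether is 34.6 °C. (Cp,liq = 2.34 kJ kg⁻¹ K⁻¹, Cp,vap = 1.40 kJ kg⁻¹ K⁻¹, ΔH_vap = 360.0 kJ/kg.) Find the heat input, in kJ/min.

Q = 597000 kJ/min

liquid -12.9→34.6 °C: 111.15 kJ/kg
vaporisation at 34.6 °C: 360 kJ/kg
vapour 34.6→75.9 °C: 57.82 kJ/kg
Δh = 111.15 + 360 + 57.82 = 528.97 kJ/kg
Q = ṁ·Δh = 18.82 kg/s × 528.97 kJ/kg = 9955.2 kJ/s
|Q| = 9955.2 kW = 597310 kJ/min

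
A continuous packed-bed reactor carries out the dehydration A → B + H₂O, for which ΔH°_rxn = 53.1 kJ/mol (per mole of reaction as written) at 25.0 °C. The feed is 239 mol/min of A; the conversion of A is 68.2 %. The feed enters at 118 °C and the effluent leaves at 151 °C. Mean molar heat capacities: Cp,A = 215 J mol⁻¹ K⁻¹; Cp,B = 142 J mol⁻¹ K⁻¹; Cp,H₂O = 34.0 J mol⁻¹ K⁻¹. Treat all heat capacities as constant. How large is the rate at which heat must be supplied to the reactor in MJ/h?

Q_in = 573 MJ/h

Extent of reaction ξ = 0.682 × 239 = 163 mol/min
Reaction term: ξ·ΔH°_rxn = 163 × 53.1 = 8655.2 kJ/min
Sensible, feed 118→25 °C: -4778.8 kJ/min
Outlet flows (mol/min): A 76.002, B 163, H₂O 163
Sensible, products 25→151 °C: 5673.5 kJ/min
Q = ΔH = 9549.9 kJ/min = 159.17 kW
Heat supplied = 573 MJ/h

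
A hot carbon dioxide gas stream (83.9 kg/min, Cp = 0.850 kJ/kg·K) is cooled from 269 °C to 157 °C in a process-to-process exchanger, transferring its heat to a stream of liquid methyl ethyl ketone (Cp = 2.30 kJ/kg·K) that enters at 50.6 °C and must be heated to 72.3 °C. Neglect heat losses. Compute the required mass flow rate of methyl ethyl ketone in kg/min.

ṁ_c = 160 kg/min

Heat released by hot stream: Q = 83.9 × 0.850 × (269 − 157) = 7987.3 kJ/min
Energy balance on cold side (adiabatic exchanger): Q = ṁ_c·Cp_c·(T_c,out − T_c,in)
ṁ_c = 7987.3 / [2.30 × (72.3 − 50.6)] = 160.03 kg/min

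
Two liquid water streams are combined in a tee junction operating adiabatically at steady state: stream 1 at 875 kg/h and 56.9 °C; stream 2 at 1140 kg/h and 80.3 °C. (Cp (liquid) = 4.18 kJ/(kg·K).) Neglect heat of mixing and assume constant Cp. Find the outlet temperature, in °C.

T_out = 70.1 °C

Energy balance with Q = 0: Σ ṁᵢCp,ᵢ(T_out − Tᵢ) = 0
T_out = Σ ṁᵢCp,ᵢTᵢ / Σ ṁᵢCp,ᵢ
      = 590760 / 8422.7 = 70.139 °C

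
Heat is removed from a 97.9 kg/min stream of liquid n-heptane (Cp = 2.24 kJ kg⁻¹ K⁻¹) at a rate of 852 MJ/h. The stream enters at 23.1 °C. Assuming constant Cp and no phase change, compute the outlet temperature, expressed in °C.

Q = 852 MJ/h = 14200 kJ/min
ΔT = Q/(ṁ·Cp) = 14200/(97.9×2.24) = 64.753 K
T_out = 23.1 − 64.753 = -41.653 °C

T_out = -41.7 °C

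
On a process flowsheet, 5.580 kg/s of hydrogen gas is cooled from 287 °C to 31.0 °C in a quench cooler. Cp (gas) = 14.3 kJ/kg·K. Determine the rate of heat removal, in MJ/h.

Q_c = 73500 MJ/h

Q = ṁ·Cp·ΔT = 5.580 × 14.3 × (31.0 − 287) = -20427 kJ/s
Cooling duty = 73538 MJ/h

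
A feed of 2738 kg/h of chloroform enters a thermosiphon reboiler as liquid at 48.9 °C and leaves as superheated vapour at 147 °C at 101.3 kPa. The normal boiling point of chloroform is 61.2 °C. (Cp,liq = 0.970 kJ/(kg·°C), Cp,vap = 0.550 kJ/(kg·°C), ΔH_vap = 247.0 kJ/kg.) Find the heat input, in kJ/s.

liquid 48.9→61.2 °C: 11.931 kJ/kg
vaporisation at 61.2 °C: 247 kJ/kg
vapour 61.2→147 °C: 47.19 kJ/kg
Δh = 11.931 + 247 + 47.19 = 306.12 kJ/kg
Q = ṁ·Δh = 2738 kg/h × 306.12 kJ/kg = 838160 kJ/h
|Q| = 232.82 kW

Q = 233 kJ/s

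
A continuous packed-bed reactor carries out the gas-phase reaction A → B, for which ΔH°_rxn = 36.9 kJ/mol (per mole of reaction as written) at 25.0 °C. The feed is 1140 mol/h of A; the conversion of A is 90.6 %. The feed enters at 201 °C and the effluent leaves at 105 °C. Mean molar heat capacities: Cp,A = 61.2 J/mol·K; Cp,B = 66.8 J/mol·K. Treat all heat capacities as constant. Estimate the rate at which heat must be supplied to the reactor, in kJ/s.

Extent of reaction ξ = 0.906 × 1140 = 1032.8 mol/h
Reaction term: ξ·ΔH°_rxn = 1032.8 × 36.9 = 38112 kJ/h
Sensible, feed 201→25 °C: -12279 kJ/h
Outlet flows (mol/h): A 107.16, B 1032.8
Sensible, products 25→105 °C: 6044.2 kJ/h
Q = ΔH = 31877 kJ/h = 8.8547 kW
Heat supplied = 8.8547 kJ/s

Q_in = 8.85 kJ/s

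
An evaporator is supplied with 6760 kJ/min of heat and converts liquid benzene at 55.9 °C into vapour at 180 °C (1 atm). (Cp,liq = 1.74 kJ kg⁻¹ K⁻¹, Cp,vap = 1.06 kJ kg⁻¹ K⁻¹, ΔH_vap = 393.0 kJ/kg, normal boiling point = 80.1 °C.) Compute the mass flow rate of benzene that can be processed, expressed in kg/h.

Δh = 1.74×(80.1−55.9) + 393.0 + 1.06×(180−80.1) = 541 kJ/kg
Q = 6760 kJ/min = 112.67 kJ/s = 405600 kJ/h
ṁ = Q/Δh = 405600 / 541 = 749.72 kg/h

ṁ = 750 kg/h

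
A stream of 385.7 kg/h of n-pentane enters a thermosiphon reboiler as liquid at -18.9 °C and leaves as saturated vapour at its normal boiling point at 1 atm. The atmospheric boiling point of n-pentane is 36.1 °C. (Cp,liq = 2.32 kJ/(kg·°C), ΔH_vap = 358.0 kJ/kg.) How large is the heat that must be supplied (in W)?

Q = 52000 W

liquid -18.9→36.1 °C: 127.6 kJ/kg
vaporisation at 36.1 °C: 358 kJ/kg
Δh = 127.6 + 358 = 485.6 kJ/kg
Q = ṁ·Δh = 385.7 kg/h × 485.6 kJ/kg = 187300 kJ/h
|Q| = 52.027 kW = 52027 W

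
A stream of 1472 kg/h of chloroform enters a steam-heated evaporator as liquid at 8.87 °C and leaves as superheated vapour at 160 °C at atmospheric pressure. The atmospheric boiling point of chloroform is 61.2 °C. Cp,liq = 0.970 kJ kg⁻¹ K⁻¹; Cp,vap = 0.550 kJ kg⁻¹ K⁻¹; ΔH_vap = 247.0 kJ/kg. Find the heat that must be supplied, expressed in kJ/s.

Q = 144 kJ/s

liquid 8.87→61.2 °C: 50.76 kJ/kg
vaporisation at 61.2 °C: 247 kJ/kg
vapour 61.2→160 °C: 54.34 kJ/kg
Δh = 50.76 + 247 + 54.34 = 352.1 kJ/kg
Q = ṁ·Δh = 1472 kg/h × 352.1 kJ/kg = 518290 kJ/h
|Q| = 143.97 kW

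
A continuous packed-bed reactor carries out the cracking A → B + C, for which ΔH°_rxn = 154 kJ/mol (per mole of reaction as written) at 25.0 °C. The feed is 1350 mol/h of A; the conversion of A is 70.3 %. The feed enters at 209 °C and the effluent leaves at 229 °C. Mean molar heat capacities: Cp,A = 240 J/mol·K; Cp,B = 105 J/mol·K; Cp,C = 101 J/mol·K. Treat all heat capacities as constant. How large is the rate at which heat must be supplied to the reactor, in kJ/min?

Q_in = 2430 kJ/min

Extent of reaction ξ = 0.703 × 1350 = 949.05 mol/h
Reaction term: ξ·ΔH°_rxn = 949.05 × 154 = 146150 kJ/h
Sensible, feed 209→25 °C: -59616 kJ/h
Outlet flows (mol/h): A 400.95, B 949.05, C 949.05
Sensible, products 25→229 °C: 59513 kJ/h
Q = ΔH = 146050 kJ/h = 40.57 kW
Heat supplied = 2434.2 kJ/min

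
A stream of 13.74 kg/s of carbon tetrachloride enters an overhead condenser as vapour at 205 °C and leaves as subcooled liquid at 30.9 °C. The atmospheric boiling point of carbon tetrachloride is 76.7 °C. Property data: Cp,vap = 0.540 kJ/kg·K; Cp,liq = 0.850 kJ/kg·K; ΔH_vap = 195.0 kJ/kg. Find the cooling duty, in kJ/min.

vapour 205→76.7 °C: -69.282 kJ/kg
condensation at 76.7 °C: -195 kJ/kg
liquid 76.7→30.9 °C: -38.93 kJ/kg
Δh = -69.282 + -195 + -38.93 = -303.21 kJ/kg
Q = ṁ·Δh = 13.74 kg/s × -303.21 kJ/kg = -4166.1 kJ/s
|Q| = 4166.1 kW = 249970 kJ/min

Q_c = 250000 kJ/min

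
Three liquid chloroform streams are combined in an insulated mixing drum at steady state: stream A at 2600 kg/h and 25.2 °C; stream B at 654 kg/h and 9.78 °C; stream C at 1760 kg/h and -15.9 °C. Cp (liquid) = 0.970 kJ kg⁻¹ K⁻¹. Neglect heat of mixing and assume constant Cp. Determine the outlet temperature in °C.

No heat crosses the boundary, so H_out = H_in.
Σ ṁᵢCp,ᵢTᵢ = 2600×0.970×25.2 + 654×0.970×9.78 + 1760×0.970×-15.9 = 42614
Σ ṁᵢCp,ᵢ = 2600×0.970 + 654×0.970 + 1760×0.970 = 4863.6
T_out = 42614 / 4863.6 = 8.7619 °C

T_out = 8.76 °C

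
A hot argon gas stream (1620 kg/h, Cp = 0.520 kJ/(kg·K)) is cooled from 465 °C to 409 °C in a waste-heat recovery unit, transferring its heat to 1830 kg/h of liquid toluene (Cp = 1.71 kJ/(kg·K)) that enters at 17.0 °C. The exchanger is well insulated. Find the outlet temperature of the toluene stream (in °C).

Heat released by hot stream: Q = 1620 × 0.520 × (465 − 409) = 47174 kJ/h
Energy balance on cold side (adiabatic exchanger): Q = ṁ_c·Cp_c·(T_c,out − T_c,in)
T_c,out = 17.0 + 47174/(1830 × 1.71) = 32.075 °C

T_c,out = 32.1 °C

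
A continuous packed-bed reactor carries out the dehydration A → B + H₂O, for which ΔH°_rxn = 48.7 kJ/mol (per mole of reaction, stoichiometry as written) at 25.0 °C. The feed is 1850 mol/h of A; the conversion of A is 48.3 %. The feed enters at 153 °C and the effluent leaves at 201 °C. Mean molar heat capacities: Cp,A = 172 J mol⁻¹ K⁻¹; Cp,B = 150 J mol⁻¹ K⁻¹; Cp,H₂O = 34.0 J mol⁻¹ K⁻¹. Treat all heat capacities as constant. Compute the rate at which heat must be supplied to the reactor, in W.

Extent of reaction ξ = 0.483 × 1850 = 893.55 mol/h
Reaction term: ξ·ΔH°_rxn = 893.55 × 48.7 = 43516 kJ/h
Sensible, feed 153→25 °C: -40730 kJ/h
Outlet flows (mol/h): A 956.45, B 893.55, H₂O 893.55
Sensible, products 25→201 °C: 57890 kJ/h
Q = ΔH = 60677 kJ/h = 16.855 kW
Heat supplied = 16855 W

Q_in = 16900 W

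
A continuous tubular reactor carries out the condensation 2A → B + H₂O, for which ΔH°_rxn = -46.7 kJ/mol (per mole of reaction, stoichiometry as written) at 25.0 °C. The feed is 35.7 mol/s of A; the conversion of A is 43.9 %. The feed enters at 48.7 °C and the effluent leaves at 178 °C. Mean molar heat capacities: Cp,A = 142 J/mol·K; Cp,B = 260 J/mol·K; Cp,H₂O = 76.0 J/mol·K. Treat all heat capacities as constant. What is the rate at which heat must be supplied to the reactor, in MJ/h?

Q_in = 1270 MJ/h

Extent of reaction ξ = 0.439 × 35.7 / 2 = 7.8362 mol/s
Reaction term: ξ·ΔH°_rxn = 7.8362 × -46.7 = -365.95 kJ/s
Sensible, feed 48.7→25 °C: -120.14 kJ/s
Outlet flows (mol/s): A 20.028, B 7.8362, H₂O 7.8362
Sensible, products 25→178 °C: 837.96 kJ/s
Q = ΔH = 351.87 kJ/s = 351.87 kW
Heat supplied = 1266.7 MJ/h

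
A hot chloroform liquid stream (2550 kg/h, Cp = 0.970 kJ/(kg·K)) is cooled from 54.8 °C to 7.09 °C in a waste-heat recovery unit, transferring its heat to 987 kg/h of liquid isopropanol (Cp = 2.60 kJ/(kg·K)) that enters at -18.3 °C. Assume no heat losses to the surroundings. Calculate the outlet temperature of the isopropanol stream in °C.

T_c,out = 27.7 °C

Heat released by hot stream: Q = 2550 × 0.970 × (54.8 − 7.09) = 118010 kJ/h
Energy balance on cold side (adiabatic exchanger): Q = ṁ_c·Cp_c·(T_c,out − T_c,in)
T_c,out = -18.3 + 118010/(987 × 2.60) = 27.687 °C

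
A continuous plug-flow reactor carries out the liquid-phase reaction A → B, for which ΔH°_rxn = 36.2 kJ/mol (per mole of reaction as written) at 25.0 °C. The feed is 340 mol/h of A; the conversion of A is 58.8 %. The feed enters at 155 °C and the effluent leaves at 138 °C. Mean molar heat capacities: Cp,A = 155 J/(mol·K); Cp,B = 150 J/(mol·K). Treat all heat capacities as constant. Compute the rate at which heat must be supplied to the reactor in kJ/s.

Q_in = 1.73 kJ/s

Extent of reaction ξ = 0.588 × 340 = 199.92 mol/h
Reaction term: ξ·ΔH°_rxn = 199.92 × 36.2 = 7237.1 kJ/h
Sensible, feed 155→25 °C: -6851 kJ/h
Outlet flows (mol/h): A 140.08, B 199.92
Sensible, products 25→138 °C: 5842.1 kJ/h
Q = ΔH = 6228.2 kJ/h = 1.7301 kW
Heat supplied = 1.7301 kJ/s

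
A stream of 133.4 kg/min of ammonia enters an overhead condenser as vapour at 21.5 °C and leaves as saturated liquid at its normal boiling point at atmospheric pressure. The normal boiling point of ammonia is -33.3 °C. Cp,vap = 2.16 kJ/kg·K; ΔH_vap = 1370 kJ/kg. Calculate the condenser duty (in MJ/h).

Q_c = 11900 MJ/h

vapour 21.5→-33.3 °C: -118.37 kJ/kg
condensation at -33.3 °C: -1370 kJ/kg
Δh = -118.37 + -1370 = -1488.4 kJ/kg
Q = ṁ·Δh = 133.4 kg/min × -1488.4 kJ/kg = -198550 kJ/min
|Q| = 3309.1 kW = 11913 MJ/h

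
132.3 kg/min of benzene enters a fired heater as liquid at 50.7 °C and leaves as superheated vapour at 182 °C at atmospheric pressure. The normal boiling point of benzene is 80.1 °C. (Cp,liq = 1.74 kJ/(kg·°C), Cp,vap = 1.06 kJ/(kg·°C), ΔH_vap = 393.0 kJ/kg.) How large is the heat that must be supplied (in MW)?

liquid 50.7→80.1 °C: 51.156 kJ/kg
vaporisation at 80.1 °C: 393 kJ/kg
vapour 80.1→182 °C: 108.01 kJ/kg
Δh = 51.156 + 393 + 108.01 = 552.17 kJ/kg
Q = ṁ·Δh = 132.3 kg/min × 552.17 kJ/kg = 73052 kJ/min
|Q| = 1217.5 kW = 1.2175 MW

Q = 1.22 MW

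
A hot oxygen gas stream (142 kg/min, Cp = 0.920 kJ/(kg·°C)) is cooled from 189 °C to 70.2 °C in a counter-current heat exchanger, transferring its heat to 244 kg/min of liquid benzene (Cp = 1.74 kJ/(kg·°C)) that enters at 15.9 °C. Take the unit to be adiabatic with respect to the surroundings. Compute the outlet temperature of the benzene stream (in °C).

Heat released by hot stream: Q = 142 × 0.920 × (189 − 70.2) = 15520 kJ/min
Energy balance on cold side (adiabatic exchanger): Q = ṁ_c·Cp_c·(T_c,out − T_c,in)
T_c,out = 15.9 + 15520/(244 × 1.74) = 52.456 °C

T_c,out = 52.5 °C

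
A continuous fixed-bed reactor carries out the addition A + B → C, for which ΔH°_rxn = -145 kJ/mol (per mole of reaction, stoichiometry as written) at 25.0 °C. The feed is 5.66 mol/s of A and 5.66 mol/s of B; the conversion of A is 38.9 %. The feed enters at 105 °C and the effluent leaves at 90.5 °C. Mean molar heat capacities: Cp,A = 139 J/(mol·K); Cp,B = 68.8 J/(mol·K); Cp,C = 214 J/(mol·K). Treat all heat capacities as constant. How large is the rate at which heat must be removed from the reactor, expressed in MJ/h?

Q_out = 1210 MJ/h

Extent of reaction ξ = 0.389 × 5.66 = 2.2017 mol/s
Reaction term: ξ·ΔH°_rxn = 2.2017 × -145 = -319.25 kJ/s
Sensible, feed 105→25 °C: -94.092 kJ/s
Outlet flows (mol/s): A 3.4583, B 3.4583, C 2.2017
Sensible, products 25→90.5 °C: 77.932 kJ/s
Q = ΔH = -335.41 kJ/s = -335.41 kW
Heat removed = 1207.5 MJ/h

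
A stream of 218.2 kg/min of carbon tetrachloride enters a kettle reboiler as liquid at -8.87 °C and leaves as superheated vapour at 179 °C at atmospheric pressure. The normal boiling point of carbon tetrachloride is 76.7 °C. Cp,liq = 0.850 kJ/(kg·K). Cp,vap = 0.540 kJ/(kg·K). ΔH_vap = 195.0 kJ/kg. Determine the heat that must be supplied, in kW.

liquid -8.87→76.7 °C: 72.735 kJ/kg
vaporisation at 76.7 °C: 195 kJ/kg
vapour 76.7→179 °C: 55.242 kJ/kg
Δh = 72.735 + 195 + 55.242 = 322.98 kJ/kg
Q = ṁ·Δh = 218.2 kg/min × 322.98 kJ/kg = 70473 kJ/min
|Q| = 1174.6 kW

Q = 1170 kW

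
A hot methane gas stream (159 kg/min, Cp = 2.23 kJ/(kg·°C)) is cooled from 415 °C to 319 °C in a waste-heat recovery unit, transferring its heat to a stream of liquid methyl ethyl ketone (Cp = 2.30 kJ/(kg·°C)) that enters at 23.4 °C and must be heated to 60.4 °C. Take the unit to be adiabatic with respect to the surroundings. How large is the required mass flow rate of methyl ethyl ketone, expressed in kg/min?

Heat released by hot stream: Q = 159 × 2.23 × (415 − 319) = 34039 kJ/min
Energy balance on cold side (adiabatic exchanger): Q = ṁ_c·Cp_c·(T_c,out − T_c,in)
ṁ_c = 34039 / [2.30 × (60.4 − 23.4)] = 399.98 kg/min

ṁ_c = 400 kg/min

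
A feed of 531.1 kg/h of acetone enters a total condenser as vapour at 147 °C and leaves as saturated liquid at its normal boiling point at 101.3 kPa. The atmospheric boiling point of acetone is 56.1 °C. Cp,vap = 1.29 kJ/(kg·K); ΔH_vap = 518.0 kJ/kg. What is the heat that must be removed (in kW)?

Q_c = 93.7 kW

vapour 147→56.1 °C: -117.26 kJ/kg
condensation at 56.1 °C: -518 kJ/kg
Δh = -117.26 + -518 = -635.26 kJ/kg
Q = ṁ·Δh = 531.1 kg/h × -635.26 kJ/kg = -337390 kJ/h
|Q| = 93.719 kW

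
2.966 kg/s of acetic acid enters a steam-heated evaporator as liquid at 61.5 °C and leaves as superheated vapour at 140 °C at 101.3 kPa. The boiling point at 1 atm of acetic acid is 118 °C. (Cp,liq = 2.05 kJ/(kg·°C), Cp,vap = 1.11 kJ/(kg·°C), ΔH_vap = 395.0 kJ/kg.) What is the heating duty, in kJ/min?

Q = 95300 kJ/min

liquid 61.5→118 °C: 115.82 kJ/kg
vaporisation at 118 °C: 395 kJ/kg
vapour 118→140 °C: 24.42 kJ/kg
Δh = 115.82 + 395 + 24.42 = 535.25 kJ/kg
Q = ṁ·Δh = 2.966 kg/s × 535.25 kJ/kg = 1587.5 kJ/s
|Q| = 1587.5 kW = 95252 kJ/min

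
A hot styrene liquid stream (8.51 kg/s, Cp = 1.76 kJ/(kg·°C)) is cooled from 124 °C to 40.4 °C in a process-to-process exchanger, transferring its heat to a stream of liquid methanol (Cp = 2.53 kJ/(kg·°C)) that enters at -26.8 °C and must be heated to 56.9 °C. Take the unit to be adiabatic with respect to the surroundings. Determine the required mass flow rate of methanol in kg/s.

ṁ_c = 5.91 kg/s

Heat released by hot stream: Q = 8.51 × 1.76 × (124 − 40.4) = 1252.1 kJ/s
Energy balance on cold side (adiabatic exchanger): Q = ṁ_c·Cp_c·(T_c,out − T_c,in)
ṁ_c = 1252.1 / [2.53 × (56.9 − -26.8)] = 5.9129 kg/s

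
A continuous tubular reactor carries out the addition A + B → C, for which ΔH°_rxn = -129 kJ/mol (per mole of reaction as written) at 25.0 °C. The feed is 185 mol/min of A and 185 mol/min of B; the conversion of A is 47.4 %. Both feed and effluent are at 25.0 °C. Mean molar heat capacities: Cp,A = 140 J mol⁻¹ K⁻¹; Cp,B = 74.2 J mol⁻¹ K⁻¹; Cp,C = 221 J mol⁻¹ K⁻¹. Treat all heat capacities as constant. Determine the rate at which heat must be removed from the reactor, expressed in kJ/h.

Extent of reaction ξ = 0.474 × 185 = 87.69 mol/min
Reaction term: ξ·ΔH°_rxn = 87.69 × -129 = -11312 kJ/min
Q = ΔH = -11312 kJ/min = -188.53 kW
Heat removed = 678720 kJ/h

Q_out = 679000 kJ/h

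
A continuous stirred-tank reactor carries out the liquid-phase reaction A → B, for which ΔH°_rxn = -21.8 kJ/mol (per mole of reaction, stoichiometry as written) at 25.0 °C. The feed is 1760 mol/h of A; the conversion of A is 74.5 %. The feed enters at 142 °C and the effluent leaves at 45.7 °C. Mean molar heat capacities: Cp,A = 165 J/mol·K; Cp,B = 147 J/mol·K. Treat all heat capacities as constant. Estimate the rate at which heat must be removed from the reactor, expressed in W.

Q_out = 15800 W

Extent of reaction ξ = 0.745 × 1760 = 1311.2 mol/h
Reaction term: ξ·ΔH°_rxn = 1311.2 × -21.8 = -28584 kJ/h
Sensible, feed 142→25 °C: -33977 kJ/h
Outlet flows (mol/h): A 448.8, B 1311.2
Sensible, products 25→45.7 °C: 5522.7 kJ/h
Q = ΔH = -57038 kJ/h = -15.844 kW
Heat removed = 15844 W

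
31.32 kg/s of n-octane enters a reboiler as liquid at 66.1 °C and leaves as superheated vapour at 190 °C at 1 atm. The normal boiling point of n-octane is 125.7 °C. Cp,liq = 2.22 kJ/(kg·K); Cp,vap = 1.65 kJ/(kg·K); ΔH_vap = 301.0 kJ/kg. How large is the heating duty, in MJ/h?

liquid 66.1→125.7 °C: 132.31 kJ/kg
vaporisation at 125.7 °C: 301 kJ/kg
vapour 125.7→190 °C: 106.09 kJ/kg
Δh = 132.31 + 301 + 106.09 = 539.41 kJ/kg
Q = ṁ·Δh = 31.32 kg/s × 539.41 kJ/kg = 16894 kJ/s
|Q| = 16894 kW = 60819 MJ/h

Q = 60800 MJ/h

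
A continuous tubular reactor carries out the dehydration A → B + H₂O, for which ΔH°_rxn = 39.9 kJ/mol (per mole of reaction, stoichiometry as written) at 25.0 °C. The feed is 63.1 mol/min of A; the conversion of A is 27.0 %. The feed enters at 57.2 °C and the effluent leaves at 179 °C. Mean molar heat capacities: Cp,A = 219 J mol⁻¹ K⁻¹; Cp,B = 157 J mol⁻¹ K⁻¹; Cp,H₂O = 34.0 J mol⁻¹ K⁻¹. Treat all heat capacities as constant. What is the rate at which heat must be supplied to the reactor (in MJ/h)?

Extent of reaction ξ = 0.270 × 63.1 = 17.037 mol/min
Reaction term: ξ·ΔH°_rxn = 17.037 × 39.9 = 679.78 kJ/min
Sensible, feed 57.2→25 °C: -444.97 kJ/min
Outlet flows (mol/min): A 46.063, B 17.037, H₂O 17.037
Sensible, products 25→179 °C: 2054.6 kJ/min
Q = ΔH = 2289.5 kJ/min = 38.158 kW
Heat supplied = 137.37 MJ/h

Q_in = 137 MJ/h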